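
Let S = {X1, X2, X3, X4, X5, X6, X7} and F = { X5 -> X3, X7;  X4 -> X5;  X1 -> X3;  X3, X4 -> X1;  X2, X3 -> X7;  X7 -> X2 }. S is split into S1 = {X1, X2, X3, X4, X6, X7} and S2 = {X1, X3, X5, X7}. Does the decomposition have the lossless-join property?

No

Common attributes: S1 ∩ S2 = {X1, X3, X7}.
Closure of {X1, X3, X7}: X7 → X2 applies, adding X2. So (X1, X3, X7)⁺ = {X1, X2, X3, X7}.
The closure contains neither all of S1 = {X1, X2, X3, X4, X6, X7} nor all of S2 = {X1, X3, X5, X7}, so the common attributes are not a superkey of either fragment. The join is lossy.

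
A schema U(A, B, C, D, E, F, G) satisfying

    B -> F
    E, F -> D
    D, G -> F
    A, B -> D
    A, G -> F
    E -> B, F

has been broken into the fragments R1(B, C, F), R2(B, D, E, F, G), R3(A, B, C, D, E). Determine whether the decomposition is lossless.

No

Chase test. Columns are A, B, C, D, E, F, G; row i has aⱼ where attribute j ∈ Ri, else bᵢⱼ.
Initial tableau (one row per fragment):
  row 1: b11 a2 a3 b14 b15 a6 b17
  row 2: b21 a2 b23 a4 a5 a6 a7
  row 3: a1 a2 a3 a4 a5 b36 b37
Rows 1 and 3 agree on B; apply B→F and equate their F entries.
No row becomes fully distinguished — the join is lossy.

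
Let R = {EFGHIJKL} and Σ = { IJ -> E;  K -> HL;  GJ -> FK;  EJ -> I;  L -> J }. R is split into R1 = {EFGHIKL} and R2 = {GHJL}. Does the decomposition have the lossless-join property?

Common attributes: R1 ∩ R2 = {GHL}.
Closure of {GHL}: L → J applies, adding J; GJ → FK applies, adding FK. So (GHL)⁺ = {FGHJKL}.
This closure contains every attribute of R2, so R1 ∩ R2 → R2. The join is lossless.

Yes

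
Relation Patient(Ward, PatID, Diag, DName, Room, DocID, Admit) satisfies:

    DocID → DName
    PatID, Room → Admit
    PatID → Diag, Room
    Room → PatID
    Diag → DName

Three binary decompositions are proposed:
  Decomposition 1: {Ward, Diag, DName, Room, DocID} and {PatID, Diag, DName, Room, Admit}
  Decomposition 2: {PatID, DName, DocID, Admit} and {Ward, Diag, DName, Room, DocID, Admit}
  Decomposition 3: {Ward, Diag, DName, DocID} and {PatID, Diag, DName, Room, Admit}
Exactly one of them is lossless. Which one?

Decomposition 1: common = {Diag, DName, Room}, closure = {PatID, Diag, DName, Room, Admit} → lossless.
Decomposition 2: common = {DName, DocID, Admit}, closure = {DName, DocID, Admit} → lossy.
Decomposition 3: common = {Diag, DName}, closure = {Diag, DName} → lossy.

Decomposition 1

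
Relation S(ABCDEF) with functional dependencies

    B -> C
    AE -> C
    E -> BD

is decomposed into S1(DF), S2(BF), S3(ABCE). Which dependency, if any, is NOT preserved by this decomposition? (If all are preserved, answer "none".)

E -> BD

Check E → BD: no single fragment contains all of {BDE}, and the restricted closure of {E} across the fragments never reaches {BD}.
B → C is preserved.
AE → C is preserved.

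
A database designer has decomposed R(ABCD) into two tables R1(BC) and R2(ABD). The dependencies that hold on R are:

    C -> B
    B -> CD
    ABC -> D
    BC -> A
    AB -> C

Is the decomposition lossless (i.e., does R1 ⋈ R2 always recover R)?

Common attributes: R1 ∩ R2 = {B}.
Closure of {B}: B → CD applies, adding CD; BC → A applies, adding A. So (B)⁺ = {ABCD}.
This closure contains every attribute of R1, so R1 ∩ R2 → R1. The join is lossless.

Yes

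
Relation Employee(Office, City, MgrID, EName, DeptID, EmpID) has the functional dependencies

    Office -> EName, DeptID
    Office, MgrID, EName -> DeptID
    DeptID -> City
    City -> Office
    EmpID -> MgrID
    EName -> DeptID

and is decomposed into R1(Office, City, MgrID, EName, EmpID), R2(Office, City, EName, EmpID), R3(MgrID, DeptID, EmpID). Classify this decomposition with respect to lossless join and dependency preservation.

Lossless test (chase): Rows 1 and 2 agree on Office; apply Office→EName, DeptID and equate their EName, DeptID entries. Rows 1 and 2 agree on EmpID; apply EmpID→MgrID and equate their MgrID entries. No row becomes fully distinguished — the join is lossy.
Dependency preservation: the restricted closure of {Office} across the fragments never reaches {EName, DeptID}, so Office → EName, DeptID cannot be enforced without a join — not preserved.

lossy and not dependency-preserving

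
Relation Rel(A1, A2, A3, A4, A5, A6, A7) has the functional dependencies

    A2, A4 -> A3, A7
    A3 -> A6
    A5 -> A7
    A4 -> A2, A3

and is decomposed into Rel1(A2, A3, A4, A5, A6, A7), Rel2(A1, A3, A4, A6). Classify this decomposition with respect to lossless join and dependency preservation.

lossy but dependency-preserving

Lossless test: (A3, A4, A6)⁺ = {A2, A3, A4, A6, A7}, which is a superkey of neither fragment — lossy.
Dependency preservation: every FD's attributes lie within a single fragment, so each can be enforced locally — preserved.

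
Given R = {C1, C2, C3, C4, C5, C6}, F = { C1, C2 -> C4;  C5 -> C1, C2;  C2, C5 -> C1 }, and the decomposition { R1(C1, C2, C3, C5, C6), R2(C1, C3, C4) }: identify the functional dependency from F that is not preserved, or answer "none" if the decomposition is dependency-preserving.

C1, C2 -> C4

Check C1, C2 → C4: no single fragment contains all of {C1, C2, C4}, and the restricted closure of {C1, C2} across the fragments never reaches {C4}.
C5 → C1, C2 is preserved.
C2, C5 → C1 is preserved.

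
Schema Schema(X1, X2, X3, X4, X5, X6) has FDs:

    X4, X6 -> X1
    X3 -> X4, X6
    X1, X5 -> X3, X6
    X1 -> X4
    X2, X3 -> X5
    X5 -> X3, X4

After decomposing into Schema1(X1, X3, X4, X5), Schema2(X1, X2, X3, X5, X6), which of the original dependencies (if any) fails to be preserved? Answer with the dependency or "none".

X4, X6 -> X1

Check X4, X6 → X1: no single fragment contains all of {X1, X4, X6}, and the restricted closure of {X4, X6} across the fragments never reaches {X1}.
X3 → X4, X6 is preserved.
X1, X5 → X3, X6 is preserved.
X1 → X4 is preserved.
X2, X3 → X5 is preserved.
X5 → X3, X4 is preserved.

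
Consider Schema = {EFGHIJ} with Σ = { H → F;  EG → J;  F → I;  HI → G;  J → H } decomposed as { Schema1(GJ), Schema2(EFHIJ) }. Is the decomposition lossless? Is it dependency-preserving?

Lossless test: (J)⁺ = {FGHIJ}, which contains all of one fragment — lossless.
Dependency preservation: the restricted closure of {EG} across the fragments never reaches {J}, so EG → J cannot be enforced without a join — not preserved.

lossless but not dependency-preserving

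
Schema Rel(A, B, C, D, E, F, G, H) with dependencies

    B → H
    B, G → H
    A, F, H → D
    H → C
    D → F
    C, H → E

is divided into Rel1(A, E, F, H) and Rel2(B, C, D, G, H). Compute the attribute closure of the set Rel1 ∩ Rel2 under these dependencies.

C, E, H

Rel1 ∩ Rel2 = {H}.
H → C applies, adding C
C, H → E applies, adding E
Closure: {C, E, H}.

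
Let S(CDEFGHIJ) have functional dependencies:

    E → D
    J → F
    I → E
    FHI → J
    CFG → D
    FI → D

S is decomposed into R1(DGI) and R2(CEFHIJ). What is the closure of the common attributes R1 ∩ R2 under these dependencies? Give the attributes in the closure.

DEI

R1 ∩ R2 = {I}.
I → E applies, adding E
E → D applies, adding D
Closure: {DEI}.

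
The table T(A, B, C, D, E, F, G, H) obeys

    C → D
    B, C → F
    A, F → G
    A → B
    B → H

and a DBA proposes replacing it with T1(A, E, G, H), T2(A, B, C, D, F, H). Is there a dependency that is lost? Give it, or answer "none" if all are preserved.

A, F → G

Check A, F → G: no single fragment contains all of {A, F, G}, and the restricted closure of {A, F} across the fragments never reaches {G}.
C → D is preserved.
B, C → F is preserved.
A → B is preserved.
B → H is preserved.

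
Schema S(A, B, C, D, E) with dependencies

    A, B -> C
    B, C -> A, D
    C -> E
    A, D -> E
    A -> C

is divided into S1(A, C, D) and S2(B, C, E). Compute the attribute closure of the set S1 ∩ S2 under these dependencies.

C, E

S1 ∩ S2 = {C}.
C → E applies, adding E
Closure: {C, E}.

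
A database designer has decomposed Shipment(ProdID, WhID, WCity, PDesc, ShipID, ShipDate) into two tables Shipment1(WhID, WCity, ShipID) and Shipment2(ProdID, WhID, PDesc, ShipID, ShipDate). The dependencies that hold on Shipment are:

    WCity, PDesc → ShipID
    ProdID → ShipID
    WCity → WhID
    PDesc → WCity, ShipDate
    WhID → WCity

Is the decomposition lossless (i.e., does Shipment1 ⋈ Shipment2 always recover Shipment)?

Common attributes: Shipment1 ∩ Shipment2 = {WhID, ShipID}.
Closure of {WhID, ShipID}: WhID → WCity applies, adding WCity. So (WhID, ShipID)⁺ = {WhID, WCity, ShipID}.
This closure contains every attribute of Shipment1, so Shipment1 ∩ Shipment2 → Shipment1. The join is lossless.

Yes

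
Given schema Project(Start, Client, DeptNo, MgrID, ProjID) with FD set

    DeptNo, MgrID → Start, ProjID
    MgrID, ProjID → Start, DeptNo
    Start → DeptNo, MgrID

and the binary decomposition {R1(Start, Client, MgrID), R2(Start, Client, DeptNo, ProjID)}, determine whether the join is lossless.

Yes

Common attributes: R1 ∩ R2 = {Start, Client}.
Closure of {Start, Client}: Start → DeptNo, MgrID applies, adding DeptNo, MgrID; DeptNo, MgrID → Start, ProjID applies, adding ProjID. So (Start, Client)⁺ = {Start, Client, DeptNo, MgrID, ProjID}.
This closure contains every attribute of R1, so R1 ∩ R2 → R1. The join is lossless.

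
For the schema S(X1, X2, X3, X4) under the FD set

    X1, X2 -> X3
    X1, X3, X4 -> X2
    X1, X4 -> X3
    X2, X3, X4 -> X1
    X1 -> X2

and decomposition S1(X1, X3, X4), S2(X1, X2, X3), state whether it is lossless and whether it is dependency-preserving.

Lossless test: (X1, X3)⁺ = {X1, X2, X3}, which contains all of one fragment — lossless.
Dependency preservation: the restricted closure of {X2, X3, X4} across the fragments never reaches {X1}, so X2, X3, X4 → X1 cannot be enforced without a join — not preserved.

lossless but not dependency-preserving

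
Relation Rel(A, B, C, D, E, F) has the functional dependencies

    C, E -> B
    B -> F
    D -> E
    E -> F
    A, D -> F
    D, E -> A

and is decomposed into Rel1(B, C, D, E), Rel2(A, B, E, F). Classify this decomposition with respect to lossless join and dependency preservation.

lossy and not dependency-preserving

Lossless test: (B, E)⁺ = {B, E, F}, which is a superkey of neither fragment — lossy.
Dependency preservation: the restricted closure of {D, E} across the fragments never reaches {A}, so D, E → A cannot be enforced without a join — not preserved.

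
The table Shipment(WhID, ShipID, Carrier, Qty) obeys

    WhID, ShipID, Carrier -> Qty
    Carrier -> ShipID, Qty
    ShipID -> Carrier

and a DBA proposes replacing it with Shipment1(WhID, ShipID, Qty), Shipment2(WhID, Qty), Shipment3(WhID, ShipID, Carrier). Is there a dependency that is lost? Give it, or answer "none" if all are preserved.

WhID, ShipID, Carrier → Qty: restricted closure across fragments reaches Qty.
Carrier → ShipID, Qty: restricted closure across fragments reaches ShipID, Qty.
ShipID → Carrier lies within Shipment3.
Every dependency is enforceable on the fragments, so the decomposition is dependency-preserving.

none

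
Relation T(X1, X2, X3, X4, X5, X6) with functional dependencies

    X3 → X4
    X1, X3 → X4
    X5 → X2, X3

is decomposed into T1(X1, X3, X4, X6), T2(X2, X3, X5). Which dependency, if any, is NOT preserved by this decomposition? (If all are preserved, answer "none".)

none

X3 → X4 lies within T1.
X1, X3 → X4 lies within T1.
X5 → X2, X3 lies within T2.
Every dependency is enforceable on the fragments, so the decomposition is dependency-preserving.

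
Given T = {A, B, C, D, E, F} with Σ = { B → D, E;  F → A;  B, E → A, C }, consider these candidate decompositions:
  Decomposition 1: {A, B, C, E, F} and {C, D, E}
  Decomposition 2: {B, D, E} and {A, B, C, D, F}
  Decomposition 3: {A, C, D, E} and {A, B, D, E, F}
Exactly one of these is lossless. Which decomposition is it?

Decomposition 2

Decomposition 1: common = {C, E}, closure = {C, E} → lossy.
Decomposition 2: common = {B, D}, closure = {A, B, C, D, E} → lossless.
Decomposition 3: common = {A, D, E}, closure = {A, D, E} → lossy.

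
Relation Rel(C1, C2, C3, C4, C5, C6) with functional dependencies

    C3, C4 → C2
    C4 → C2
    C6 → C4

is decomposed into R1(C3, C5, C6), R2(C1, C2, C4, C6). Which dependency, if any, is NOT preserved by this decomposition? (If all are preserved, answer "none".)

C3, C4 → C2: restricted closure across fragments reaches C2.
C4 → C2 lies within R2.
C6 → C4 lies within R2.
Every dependency is enforceable on the fragments, so the decomposition is dependency-preserving.

none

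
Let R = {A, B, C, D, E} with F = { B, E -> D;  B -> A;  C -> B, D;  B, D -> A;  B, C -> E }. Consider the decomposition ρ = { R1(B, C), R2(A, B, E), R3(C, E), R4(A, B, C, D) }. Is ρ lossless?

Chase test. Columns are A, B, C, D, E; row i has aⱼ where attribute j ∈ Ri, else bᵢⱼ.
Initial tableau (one row per fragment):
  row 1: b11 a2 a3 b14 b15
  row 2: a1 a2 b23 b24 a5
  row 3: b31 b32 a3 b34 a5
  row 4: a1 a2 a3 a4 b45
Rows 1 and 2 agree on B; apply B→A and equate their A entries.
Rows 1 and 3 agree on C; apply C→B, D and equate their B, D entries.
Rows 1 and 4 agree on C; apply C→B, D and equate their B, D entries.
Rows 1 and 3 agree on B, D; apply B, D→A and equate their A entries.
Rows 1 and 3 agree on B, C; apply B, C→E and equate their E entries.
Rows 1 and 4 agree on B, C; apply B, C→E and equate their E entries.
Rows 1 and 2 agree on B, E; apply B, E→D and equate their D entries.
Row 1 is now all distinguished symbols — the join is lossless.

Yes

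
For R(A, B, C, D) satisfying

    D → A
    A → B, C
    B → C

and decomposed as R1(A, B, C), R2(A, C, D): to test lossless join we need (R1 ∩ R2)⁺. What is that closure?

R1 ∩ R2 = {A, C}.
A → B, C applies, adding B
Closure: {A, B, C}.

A, B, C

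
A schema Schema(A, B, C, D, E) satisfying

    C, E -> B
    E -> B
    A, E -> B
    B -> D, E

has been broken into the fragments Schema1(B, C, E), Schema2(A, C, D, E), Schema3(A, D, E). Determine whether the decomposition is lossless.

Yes

Chase test. Columns are A, B, C, D, E; row i has aⱼ where attribute j ∈ Schemai, else bᵢⱼ.
Initial tableau (one row per fragment):
  row 1: b11 a2 a3 b14 a5
  row 2: a1 b22 a3 a4 a5
  row 3: a1 b32 b33 a4 a5
Rows 1 and 2 agree on C, E; apply C, E→B and equate their B entries.
Rows 1 and 3 agree on E; apply E→B and equate their B entries.
Rows 1 and 2 agree on B; apply B→D, E and equate their D, E entries.
Row 2 is now all distinguished symbols — the join is lossless.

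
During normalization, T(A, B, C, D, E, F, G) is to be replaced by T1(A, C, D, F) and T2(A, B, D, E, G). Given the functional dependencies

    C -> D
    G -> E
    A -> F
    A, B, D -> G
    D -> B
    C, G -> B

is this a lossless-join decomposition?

Yes

Common attributes: T1 ∩ T2 = {A, D}.
Closure of {A, D}: A → F applies, adding F; D → B applies, adding B; A, B, D → G applies, adding G; G → E applies, adding E. So (A, D)⁺ = {A, B, D, E, F, G}.
This closure contains every attribute of T2, so T1 ∩ T2 → T2. The join is lossless.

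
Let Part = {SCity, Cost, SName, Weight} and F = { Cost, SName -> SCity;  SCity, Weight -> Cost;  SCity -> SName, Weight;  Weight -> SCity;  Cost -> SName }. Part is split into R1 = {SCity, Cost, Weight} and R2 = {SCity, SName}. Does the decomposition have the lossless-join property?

Common attributes: R1 ∩ R2 = {SCity}.
Closure of {SCity}: SCity → SName, Weight applies, adding SName, Weight; SCity, Weight → Cost applies, adding Cost. So (SCity)⁺ = {SCity, Cost, SName, Weight}.
This closure contains every attribute of R1, so R1 ∩ R2 → R1. The join is lossless.

Yes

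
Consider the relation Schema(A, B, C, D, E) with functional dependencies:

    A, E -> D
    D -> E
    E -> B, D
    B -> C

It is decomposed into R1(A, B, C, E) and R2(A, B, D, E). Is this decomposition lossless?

Yes

Common attributes: R1 ∩ R2 = {A, B, E}.
Closure of {A, B, E}: A, E → D applies, adding D; B → C applies, adding C. So (A, B, E)⁺ = {A, B, C, D, E}.
This closure contains every attribute of R1, so R1 ∩ R2 → R1. The join is lossless.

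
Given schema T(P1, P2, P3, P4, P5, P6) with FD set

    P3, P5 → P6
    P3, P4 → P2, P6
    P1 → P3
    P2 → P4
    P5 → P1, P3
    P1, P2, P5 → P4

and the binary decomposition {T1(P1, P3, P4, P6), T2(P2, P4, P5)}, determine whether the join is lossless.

Common attributes: T1 ∩ T2 = {P4}.
No dependency enlarges {P4}, so (P4)⁺ = {P4}.
The closure contains neither all of T1 = {P1, P3, P4, P6} nor all of T2 = {P2, P4, P5}, so the common attributes are not a superkey of either fragment. The join is lossy.

No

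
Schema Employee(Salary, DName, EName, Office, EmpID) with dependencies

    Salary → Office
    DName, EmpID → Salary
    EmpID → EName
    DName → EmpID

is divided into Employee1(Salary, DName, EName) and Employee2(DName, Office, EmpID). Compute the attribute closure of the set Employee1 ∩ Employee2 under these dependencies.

Employee1 ∩ Employee2 = {DName}.
DName → EmpID applies, adding EmpID
DName, EmpID → Salary applies, adding Salary
EmpID → EName applies, adding EName
Salary → Office applies, adding Office
Closure: {Salary, DName, EName, Office, EmpID}.

Salary, DName, EName, Office, EmpID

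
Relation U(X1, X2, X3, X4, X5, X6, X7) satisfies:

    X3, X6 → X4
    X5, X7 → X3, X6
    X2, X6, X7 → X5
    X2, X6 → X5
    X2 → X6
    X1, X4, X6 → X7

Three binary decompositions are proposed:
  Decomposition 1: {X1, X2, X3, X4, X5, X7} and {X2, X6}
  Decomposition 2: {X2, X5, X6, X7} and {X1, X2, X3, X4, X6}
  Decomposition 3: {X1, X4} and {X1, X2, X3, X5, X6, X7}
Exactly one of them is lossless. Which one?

Decomposition 1

Decomposition 1: common = {X2}, closure = {X2, X5, X6} → lossless.
Decomposition 2: common = {X2, X6}, closure = {X2, X5, X6} → lossy.
Decomposition 3: common = {X1}, closure = {X1} → lossy.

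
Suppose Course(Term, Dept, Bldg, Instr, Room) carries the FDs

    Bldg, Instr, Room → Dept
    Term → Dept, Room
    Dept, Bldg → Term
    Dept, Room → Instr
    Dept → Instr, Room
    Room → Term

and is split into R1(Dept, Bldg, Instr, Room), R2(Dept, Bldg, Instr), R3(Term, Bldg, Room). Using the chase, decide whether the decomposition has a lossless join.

Chase test. Columns are Term, Dept, Bldg, Instr, Room; row i has aⱼ where attribute j ∈ Ri, else bᵢⱼ.
Initial tableau (one row per fragment):
  row 1: b11 a2 a3 a4 a5
  row 2: b21 a2 a3 a4 b25
  row 3: a1 b32 a3 b34 a5
Rows 1 and 2 agree on Dept, Bldg; apply Dept, Bldg→Term and equate their Term entries.
Rows 1 and 2 agree on Dept; apply Dept→Instr, Room and equate their Instr, Room entries.
Rows 1 and 3 agree on Room; apply Room→Term and equate their Term entries.
Rows 1 and 3 agree on Term; apply Term→Dept, Room and equate their Dept, Room entries.
Rows 1 and 3 agree on Dept, Room; apply Dept, Room→Instr and equate their Instr entries.
Row 1 is now all distinguished symbols — the join is lossless.

Yes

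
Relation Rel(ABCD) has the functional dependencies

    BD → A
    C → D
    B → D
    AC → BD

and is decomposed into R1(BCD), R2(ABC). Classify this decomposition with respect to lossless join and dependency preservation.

Lossless test: (BC)⁺ = {ABCD}, which contains all of one fragment — lossless.
Dependency preservation: BD → A; AC → BD are not contained in any single fragment, but the restricted closure of each left-hand side across the fragments still reaches the right-hand side; the remaining FDs each lie inside some fragment. All dependencies are preserved.

lossless and dependency-preserving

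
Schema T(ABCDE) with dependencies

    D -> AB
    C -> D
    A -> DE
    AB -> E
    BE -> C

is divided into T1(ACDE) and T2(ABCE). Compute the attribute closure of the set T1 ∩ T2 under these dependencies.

ABCDE

T1 ∩ T2 = {ACE}.
C → D applies, adding D
D → AB applies, adding B
Closure: {ABCDE}.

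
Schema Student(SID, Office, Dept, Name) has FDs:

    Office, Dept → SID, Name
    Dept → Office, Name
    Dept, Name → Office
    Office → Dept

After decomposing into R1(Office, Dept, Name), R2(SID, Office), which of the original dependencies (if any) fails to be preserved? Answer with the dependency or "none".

none

Office, Dept → SID, Name: restricted closure across fragments reaches SID, Name.
Dept → Office, Name lies within R1.
Dept, Name → Office lies within R1.
Office → Dept lies within R1.
Every dependency is enforceable on the fragments, so the decomposition is dependency-preserving.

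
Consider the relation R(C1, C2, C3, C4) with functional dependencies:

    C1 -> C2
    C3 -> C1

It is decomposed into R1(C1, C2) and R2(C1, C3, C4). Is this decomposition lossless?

Common attributes: R1 ∩ R2 = {C1}.
Closure of {C1}: C1 → C2 applies, adding C2. So (C1)⁺ = {C1, C2}.
This closure contains every attribute of R1, so R1 ∩ R2 → R1. The join is lossless.

Yes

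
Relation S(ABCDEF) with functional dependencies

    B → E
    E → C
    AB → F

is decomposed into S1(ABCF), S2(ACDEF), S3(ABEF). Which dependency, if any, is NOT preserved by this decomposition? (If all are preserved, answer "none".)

none

B → E lies within S3.
E → C lies within S2.
AB → F lies within S1.
Every dependency is enforceable on the fragments, so the decomposition is dependency-preserving.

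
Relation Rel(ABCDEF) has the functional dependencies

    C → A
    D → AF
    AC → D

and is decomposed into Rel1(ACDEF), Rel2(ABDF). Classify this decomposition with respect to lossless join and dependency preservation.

Lossless test: (ADF)⁺ = {ADF}, which is a superkey of neither fragment — lossy.
Dependency preservation: every FD's attributes lie within a single fragment, so each can be enforced locally — preserved.

lossy but dependency-preserving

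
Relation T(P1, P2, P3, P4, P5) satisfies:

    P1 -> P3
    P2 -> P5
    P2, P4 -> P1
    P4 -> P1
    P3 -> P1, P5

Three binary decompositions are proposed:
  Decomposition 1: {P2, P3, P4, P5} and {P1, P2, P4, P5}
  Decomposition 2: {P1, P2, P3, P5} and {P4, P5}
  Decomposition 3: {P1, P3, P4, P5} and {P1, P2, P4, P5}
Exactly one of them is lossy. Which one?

Decomposition 2

Decomposition 1: common = {P2, P4, P5}, closure = {P1, P2, P3, P4, P5} → lossless.
Decomposition 2: common = {P5}, closure = {P5} → lossy.
Decomposition 3: common = {P1, P4, P5}, closure = {P1, P3, P4, P5} → lossless.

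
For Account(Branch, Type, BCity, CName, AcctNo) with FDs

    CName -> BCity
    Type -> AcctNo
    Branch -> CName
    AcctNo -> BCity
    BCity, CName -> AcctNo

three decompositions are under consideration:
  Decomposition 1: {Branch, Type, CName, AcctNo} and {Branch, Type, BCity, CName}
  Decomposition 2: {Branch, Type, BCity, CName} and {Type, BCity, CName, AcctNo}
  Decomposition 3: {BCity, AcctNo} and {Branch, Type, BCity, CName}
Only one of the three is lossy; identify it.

Decomposition 1: common = {Branch, Type, CName}, closure = {Branch, Type, BCity, CName, AcctNo} → lossless.
Decomposition 2: common = {Type, BCity, CName}, closure = {Type, BCity, CName, AcctNo} → lossless.
Decomposition 3: common = {BCity}, closure = {BCity} → lossy.

Decomposition 3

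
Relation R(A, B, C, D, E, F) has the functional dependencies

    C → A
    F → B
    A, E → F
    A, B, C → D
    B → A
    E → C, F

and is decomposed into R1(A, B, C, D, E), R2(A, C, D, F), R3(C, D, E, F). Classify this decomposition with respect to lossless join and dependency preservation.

lossless but not dependency-preserving

Lossless test (chase): Rows 1 and 3 agree on C; apply C→A and equate their A entries. Rows 2 and 3 agree on F; apply F→B and equate their B entries. Rows 1 and 3 agree on A, E; apply A, E→F and equate their F entries. Rows 1 and 2 agree on F; apply F→B and equate their B entries. Row 1 is now all distinguished symbols — the join is lossless.
Dependency preservation: the restricted closure of {F} across the fragments never reaches {B}, so F → B cannot be enforced without a join — not preserved.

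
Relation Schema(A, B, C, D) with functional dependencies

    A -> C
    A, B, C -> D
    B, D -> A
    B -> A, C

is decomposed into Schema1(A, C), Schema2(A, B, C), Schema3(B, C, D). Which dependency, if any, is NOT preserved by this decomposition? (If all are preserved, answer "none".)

none

A → C lies within Schema1.
A, B, C → D: restricted closure across fragments reaches D.
B, D → A: restricted closure across fragments reaches A.
B → A, C lies within Schema2.
Every dependency is enforceable on the fragments, so the decomposition is dependency-preserving.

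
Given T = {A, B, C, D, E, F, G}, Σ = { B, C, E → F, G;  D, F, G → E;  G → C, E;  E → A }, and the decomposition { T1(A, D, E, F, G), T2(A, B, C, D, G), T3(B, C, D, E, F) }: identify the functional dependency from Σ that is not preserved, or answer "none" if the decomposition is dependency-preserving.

Check B, C, E → F, G: no single fragment contains all of {B, C, E, F, G}, and the restricted closure of {B, C, E} across the fragments never reaches {F, G}.
D, F, G → E is preserved.
G → C, E is preserved.
E → A is preserved.

B, C, E → F, G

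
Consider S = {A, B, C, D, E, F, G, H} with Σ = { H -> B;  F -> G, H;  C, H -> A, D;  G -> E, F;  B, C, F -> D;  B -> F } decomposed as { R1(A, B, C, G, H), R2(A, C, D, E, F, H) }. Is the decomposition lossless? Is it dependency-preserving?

lossless and dependency-preserving

Lossless test: (A, C, H)⁺ = {A, B, C, D, E, F, G, H}, which contains all of one fragment — lossless.
Dependency preservation: F → G, H; G → E, F; B, C, F → D; B → F are not contained in any single fragment, but the restricted closure of each left-hand side across the fragments still reaches the right-hand side; the remaining FDs each lie inside some fragment. All dependencies are preserved.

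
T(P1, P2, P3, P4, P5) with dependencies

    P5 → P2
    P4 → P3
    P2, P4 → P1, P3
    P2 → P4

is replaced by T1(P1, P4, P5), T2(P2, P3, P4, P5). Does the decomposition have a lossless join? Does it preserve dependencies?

Lossless test: (P4, P5)⁺ = {P1, P2, P3, P4, P5}, which contains all of one fragment — lossless.
Dependency preservation: the restricted closure of {P2, P4} across the fragments never reaches {P1, P3}, so P2, P4 → P1, P3 cannot be enforced without a join — not preserved.

lossless but not dependency-preserving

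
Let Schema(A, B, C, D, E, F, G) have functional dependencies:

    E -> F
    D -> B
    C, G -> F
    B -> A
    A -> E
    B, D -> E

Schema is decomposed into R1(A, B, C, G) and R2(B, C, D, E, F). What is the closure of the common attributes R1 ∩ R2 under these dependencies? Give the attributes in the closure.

R1 ∩ R2 = {B, C}.
B → A applies, adding A
A → E applies, adding E
E → F applies, adding F
Closure: {A, B, C, E, F}.

A, B, C, E, F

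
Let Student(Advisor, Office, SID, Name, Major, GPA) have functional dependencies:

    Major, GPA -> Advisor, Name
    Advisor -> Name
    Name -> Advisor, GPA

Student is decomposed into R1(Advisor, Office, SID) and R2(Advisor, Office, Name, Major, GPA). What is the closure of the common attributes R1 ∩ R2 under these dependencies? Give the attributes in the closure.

R1 ∩ R2 = {Advisor, Office}.
Advisor → Name applies, adding Name
Name → Advisor, GPA applies, adding GPA
Closure: {Advisor, Office, Name, GPA}.

Advisor, Office, Name, GPA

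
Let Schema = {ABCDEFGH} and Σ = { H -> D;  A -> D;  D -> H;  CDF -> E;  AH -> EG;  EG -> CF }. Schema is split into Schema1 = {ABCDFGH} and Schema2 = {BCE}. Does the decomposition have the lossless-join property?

Common attributes: Schema1 ∩ Schema2 = {BC}.
No dependency enlarges {BC}, so (BC)⁺ = {BC}.
The closure contains neither all of Schema1 = {ABCDFGH} nor all of Schema2 = {BCE}, so the common attributes are not a superkey of either fragment. The join is lossy.

No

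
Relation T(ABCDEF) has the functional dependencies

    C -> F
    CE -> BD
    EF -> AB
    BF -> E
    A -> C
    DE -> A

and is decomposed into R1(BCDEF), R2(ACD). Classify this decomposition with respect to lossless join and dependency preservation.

Lossless test: (CD)⁺ = {CDF}, which is a superkey of neither fragment — lossy.
Dependency preservation: the restricted closure of {EF} across the fragments never reaches {AB}, so EF → AB cannot be enforced without a join — not preserved.

lossy and not dependency-preserving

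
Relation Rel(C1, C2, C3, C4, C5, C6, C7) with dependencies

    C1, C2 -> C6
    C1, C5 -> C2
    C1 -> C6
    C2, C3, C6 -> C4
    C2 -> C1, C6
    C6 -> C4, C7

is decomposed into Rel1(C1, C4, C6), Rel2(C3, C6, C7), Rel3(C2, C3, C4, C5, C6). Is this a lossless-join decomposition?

Chase test. Columns are C1, C2, C3, C4, C5, C6, C7; row i has aⱼ where attribute j ∈ Reli, else bᵢⱼ.
Initial tableau (one row per fragment):
  row 1: a1 b12 b13 a4 b15 a6 b17
  row 2: b21 b22 a3 b24 b25 a6 a7
  row 3: b31 a2 a3 a4 a5 a6 b37
Rows 1 and 2 agree on C6; apply C6→C4, C7 and equate their C4, C7 entries.
Rows 1 and 3 agree on C6; apply C6→C4, C7 and equate their C4, C7 entries.
No row becomes fully distinguished — the join is lossy.

No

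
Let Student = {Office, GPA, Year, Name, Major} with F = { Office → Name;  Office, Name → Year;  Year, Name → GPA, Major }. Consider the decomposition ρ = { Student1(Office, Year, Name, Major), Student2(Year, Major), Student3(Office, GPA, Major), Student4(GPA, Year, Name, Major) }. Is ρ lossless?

Yes

Chase test. Columns are Office, GPA, Year, Name, Major; row i has aⱼ where attribute j ∈ Studenti, else bᵢⱼ.
Initial tableau (one row per fragment):
  row 1: a1 b12 a3 a4 a5
  row 2: b21 b22 a3 b24 a5
  row 3: a1 a2 b33 b34 a5
  row 4: b41 a2 a3 a4 a5
Rows 1 and 3 agree on Office; apply Office→Name and equate their Name entries.
Rows 1 and 3 agree on Office, Name; apply Office, Name→Year and equate their Year entries.
Rows 1 and 3 agree on Year, Name; apply Year, Name→GPA, Major and equate their GPA, Major entries.
Row 1 is now all distinguished symbols — the join is lossless.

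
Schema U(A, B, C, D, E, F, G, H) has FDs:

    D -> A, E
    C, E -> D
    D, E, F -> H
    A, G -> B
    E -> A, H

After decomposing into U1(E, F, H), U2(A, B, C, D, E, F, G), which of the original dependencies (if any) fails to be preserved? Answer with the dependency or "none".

none

D → A, E lies within U2.
C, E → D lies within U2.
D, E, F → H: restricted closure across fragments reaches H.
A, G → B lies within U2.
E → A, H: restricted closure across fragments reaches A, H.
Every dependency is enforceable on the fragments, so the decomposition is dependency-preserving.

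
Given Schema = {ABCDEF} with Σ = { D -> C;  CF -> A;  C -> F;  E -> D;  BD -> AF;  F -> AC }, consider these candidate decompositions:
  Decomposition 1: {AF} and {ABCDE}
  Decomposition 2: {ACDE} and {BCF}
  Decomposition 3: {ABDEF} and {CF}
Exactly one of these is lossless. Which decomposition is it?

Decomposition 1: common = {A}, closure = {A} → lossy.
Decomposition 2: common = {C}, closure = {ACF} → lossy.
Decomposition 3: common = {F}, closure = {ACF} → lossless.

Decomposition 3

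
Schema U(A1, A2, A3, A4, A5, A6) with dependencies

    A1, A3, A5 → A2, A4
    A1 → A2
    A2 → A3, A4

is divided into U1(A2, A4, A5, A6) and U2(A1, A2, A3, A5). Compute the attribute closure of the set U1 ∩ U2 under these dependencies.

U1 ∩ U2 = {A2, A5}.
A2 → A3, A4 applies, adding A3, A4
Closure: {A2, A3, A4, A5}.

A2, A3, A4, A5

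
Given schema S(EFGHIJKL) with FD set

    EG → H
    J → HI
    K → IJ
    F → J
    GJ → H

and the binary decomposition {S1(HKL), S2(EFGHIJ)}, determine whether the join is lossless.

No

Common attributes: S1 ∩ S2 = {H}.
No dependency enlarges {H}, so (H)⁺ = {H}.
The closure contains neither all of S1 = {HKL} nor all of S2 = {EFGHIJ}, so the common attributes are not a superkey of either fragment. The join is lossy.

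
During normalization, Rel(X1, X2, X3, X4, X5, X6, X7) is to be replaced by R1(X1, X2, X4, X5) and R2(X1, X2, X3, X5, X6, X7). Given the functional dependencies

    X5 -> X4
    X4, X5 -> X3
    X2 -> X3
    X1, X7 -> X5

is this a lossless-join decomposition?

Common attributes: R1 ∩ R2 = {X1, X2, X5}.
Closure of {X1, X2, X5}: X5 → X4 applies, adding X4; X4, X5 → X3 applies, adding X3. So (X1, X2, X5)⁺ = {X1, X2, X3, X4, X5}.
This closure contains every attribute of R1, so R1 ∩ R2 → R1. The join is lossless.

Yes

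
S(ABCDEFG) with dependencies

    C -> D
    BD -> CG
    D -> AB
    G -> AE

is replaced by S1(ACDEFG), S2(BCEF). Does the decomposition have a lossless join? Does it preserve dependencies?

Lossless test: (CEF)⁺ = {ABCDEFG}, which contains all of one fragment — lossless.
Dependency preservation: BD → CG; D → AB are not contained in any single fragment, but the restricted closure of each left-hand side across the fragments still reaches the right-hand side; the remaining FDs each lie inside some fragment. All dependencies are preserved.

lossless and dependency-preserving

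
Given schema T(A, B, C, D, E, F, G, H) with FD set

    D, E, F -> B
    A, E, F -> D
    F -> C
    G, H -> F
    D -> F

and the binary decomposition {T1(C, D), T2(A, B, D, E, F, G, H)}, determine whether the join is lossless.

Yes

Common attributes: T1 ∩ T2 = {D}.
Closure of {D}: D → F applies, adding F; F → C applies, adding C. So (D)⁺ = {C, D, F}.
This closure contains every attribute of T1, so T1 ∩ T2 → T1. The join is lossless.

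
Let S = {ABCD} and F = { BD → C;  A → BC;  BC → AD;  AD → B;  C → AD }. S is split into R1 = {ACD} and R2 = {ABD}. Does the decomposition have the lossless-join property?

Common attributes: R1 ∩ R2 = {AD}.
Closure of {AD}: A → BC applies, adding BC. So (AD)⁺ = {ABCD}.
This closure contains every attribute of R1, so R1 ∩ R2 → R1. The join is lossless.

Yes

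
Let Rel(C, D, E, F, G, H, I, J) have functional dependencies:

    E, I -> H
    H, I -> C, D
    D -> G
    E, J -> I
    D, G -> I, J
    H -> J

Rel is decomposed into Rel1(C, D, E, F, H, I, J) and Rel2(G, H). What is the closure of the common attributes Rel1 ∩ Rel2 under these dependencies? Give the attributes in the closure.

H, J

Rel1 ∩ Rel2 = {H}.
H → J applies, adding J
Closure: {H, J}.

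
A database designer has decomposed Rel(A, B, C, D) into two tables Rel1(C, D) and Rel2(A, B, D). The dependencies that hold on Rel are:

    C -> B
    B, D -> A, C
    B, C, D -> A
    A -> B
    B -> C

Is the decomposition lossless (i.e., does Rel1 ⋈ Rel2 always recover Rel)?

No

Common attributes: Rel1 ∩ Rel2 = {D}.
No dependency enlarges {D}, so (D)⁺ = {D}.
The closure contains neither all of Rel1 = {C, D} nor all of Rel2 = {A, B, D}, so the common attributes are not a superkey of either fragment. The join is lossy.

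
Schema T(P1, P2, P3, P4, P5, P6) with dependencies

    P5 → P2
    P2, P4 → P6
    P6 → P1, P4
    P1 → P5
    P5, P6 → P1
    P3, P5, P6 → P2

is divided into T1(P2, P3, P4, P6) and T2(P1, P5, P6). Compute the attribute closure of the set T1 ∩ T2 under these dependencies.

T1 ∩ T2 = {P6}.
P6 → P1, P4 applies, adding P1, P4
P1 → P5 applies, adding P5
P5 → P2 applies, adding P2
Closure: {P1, P2, P4, P5, P6}.

P1, P2, P4, P5, P6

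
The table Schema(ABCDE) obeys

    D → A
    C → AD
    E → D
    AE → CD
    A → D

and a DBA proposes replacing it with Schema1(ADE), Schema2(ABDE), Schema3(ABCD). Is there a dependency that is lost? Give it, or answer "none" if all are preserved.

Check AE → CD: no single fragment contains all of {ACDE}, and the restricted closure of {AE} across the fragments never reaches {CD}.
D → A is preserved.
C → AD is preserved.
E → D is preserved.
A → D is preserved.

AE → CD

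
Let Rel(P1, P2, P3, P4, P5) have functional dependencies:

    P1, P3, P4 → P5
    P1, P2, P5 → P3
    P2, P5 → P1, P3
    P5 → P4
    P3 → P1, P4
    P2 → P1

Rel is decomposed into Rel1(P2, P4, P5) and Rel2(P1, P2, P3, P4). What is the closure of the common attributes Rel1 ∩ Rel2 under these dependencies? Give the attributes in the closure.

Rel1 ∩ Rel2 = {P2, P4}.
P2 → P1 applies, adding P1
Closure: {P1, P2, P4}.

P1, P2, P4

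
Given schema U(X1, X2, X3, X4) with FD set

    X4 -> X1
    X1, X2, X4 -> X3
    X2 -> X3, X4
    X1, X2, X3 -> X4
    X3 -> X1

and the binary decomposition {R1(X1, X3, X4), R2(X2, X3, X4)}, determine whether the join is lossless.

Yes

Common attributes: R1 ∩ R2 = {X3, X4}.
Closure of {X3, X4}: X4 → X1 applies, adding X1. So (X3, X4)⁺ = {X1, X3, X4}.
This closure contains every attribute of R1, so R1 ∩ R2 → R1. The join is lossless.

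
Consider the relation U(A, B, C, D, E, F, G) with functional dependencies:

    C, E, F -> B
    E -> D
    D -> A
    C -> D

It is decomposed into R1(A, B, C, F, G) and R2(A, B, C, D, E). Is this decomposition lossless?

No

Common attributes: R1 ∩ R2 = {A, B, C}.
Closure of {A, B, C}: C → D applies, adding D. So (A, B, C)⁺ = {A, B, C, D}.
The closure contains neither all of R1 = {A, B, C, F, G} nor all of R2 = {A, B, C, D, E}, so the common attributes are not a superkey of either fragment. The join is lossy.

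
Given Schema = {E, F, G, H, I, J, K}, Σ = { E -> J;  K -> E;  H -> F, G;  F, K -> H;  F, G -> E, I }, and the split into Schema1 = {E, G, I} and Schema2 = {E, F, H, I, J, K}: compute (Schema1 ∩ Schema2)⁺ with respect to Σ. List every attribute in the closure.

E, I, J

Schema1 ∩ Schema2 = {E, I}.
E → J applies, adding J
Closure: {E, I, J}.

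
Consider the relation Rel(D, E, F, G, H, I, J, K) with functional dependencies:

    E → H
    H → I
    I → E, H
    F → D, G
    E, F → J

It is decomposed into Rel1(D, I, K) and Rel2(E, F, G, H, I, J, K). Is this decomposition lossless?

No

Common attributes: Rel1 ∩ Rel2 = {I, K}.
Closure of {I, K}: I → E, H applies, adding E, H. So (I, K)⁺ = {E, H, I, K}.
The closure contains neither all of Rel1 = {D, I, K} nor all of Rel2 = {E, F, G, H, I, J, K}, so the common attributes are not a superkey of either fragment. The join is lossy.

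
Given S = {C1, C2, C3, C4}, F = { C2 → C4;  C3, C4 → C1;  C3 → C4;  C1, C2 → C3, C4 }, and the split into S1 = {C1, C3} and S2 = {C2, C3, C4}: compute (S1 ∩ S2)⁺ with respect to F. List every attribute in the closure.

C1, C3, C4

S1 ∩ S2 = {C3}.
C3 → C4 applies, adding C4
C3, C4 → C1 applies, adding C1
Closure: {C1, C3, C4}.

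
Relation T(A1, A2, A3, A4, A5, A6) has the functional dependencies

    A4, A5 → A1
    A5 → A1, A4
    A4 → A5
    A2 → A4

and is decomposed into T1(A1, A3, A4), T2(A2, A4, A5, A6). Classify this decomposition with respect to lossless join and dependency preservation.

lossy but dependency-preserving

Lossless test: (A4)⁺ = {A1, A4, A5}, which is a superkey of neither fragment — lossy.
Dependency preservation: A4, A5 → A1; A5 → A1, A4 are not contained in any single fragment, but the restricted closure of each left-hand side across the fragments still reaches the right-hand side; the remaining FDs each lie inside some fragment. All dependencies are preserved.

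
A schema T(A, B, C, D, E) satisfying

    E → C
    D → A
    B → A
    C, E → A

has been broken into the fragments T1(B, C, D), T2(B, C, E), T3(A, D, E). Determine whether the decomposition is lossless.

No

Chase test. Columns are A, B, C, D, E; row i has aⱼ where attribute j ∈ Ti, else bᵢⱼ.
Initial tableau (one row per fragment):
  row 1: b11 a2 a3 a4 b15
  row 2: b21 a2 a3 b24 a5
  row 3: a1 b32 b33 a4 a5
Rows 2 and 3 agree on E; apply E→C and equate their C entries.
Rows 1 and 3 agree on D; apply D→A and equate their A entries.
Rows 1 and 2 agree on B; apply B→A and equate their A entries.
No row becomes fully distinguished — the join is lossy.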